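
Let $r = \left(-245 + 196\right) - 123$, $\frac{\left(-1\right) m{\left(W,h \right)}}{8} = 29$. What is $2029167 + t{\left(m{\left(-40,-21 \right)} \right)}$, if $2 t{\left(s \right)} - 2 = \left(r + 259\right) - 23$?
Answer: $2029200$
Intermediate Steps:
$m{\left(W,h \right)} = -232$ ($m{\left(W,h \right)} = \left(-8\right) 29 = -232$)
$r = -172$ ($r = -49 - 123 = -172$)
$t{\left(s \right)} = 33$ ($t{\left(s \right)} = 1 + \frac{\left(-172 + 259\right) - 23}{2} = 1 + \frac{87 - 23}{2} = 1 + \frac{1}{2} \cdot 64 = 1 + 32 = 33$)
$2029167 + t{\left(m{\left(-40,-21 \right)} \right)} = 2029167 + 33 = 2029200$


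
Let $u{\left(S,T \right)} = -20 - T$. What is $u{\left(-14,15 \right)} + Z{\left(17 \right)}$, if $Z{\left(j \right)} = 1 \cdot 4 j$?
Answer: $33$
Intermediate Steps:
$Z{\left(j \right)} = 4 j$
$u{\left(-14,15 \right)} + Z{\left(17 \right)} = \left(-20 - 15\right) + 4 \cdot 17 = \left(-20 - 15\right) + 68 = -35 + 68 = 33$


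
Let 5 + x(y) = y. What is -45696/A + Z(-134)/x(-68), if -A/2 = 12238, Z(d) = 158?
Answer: -132850/446687 ≈ -0.29741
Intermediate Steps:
x(y) = -5 + y
A = -24476 (A = -2*12238 = -24476)
-45696/A + Z(-134)/x(-68) = -45696/(-24476) + 158/(-5 - 68) = -45696*(-1/24476) + 158/(-73) = 11424/6119 + 158*(-1/73) = 11424/6119 - 158/73 = -132850/446687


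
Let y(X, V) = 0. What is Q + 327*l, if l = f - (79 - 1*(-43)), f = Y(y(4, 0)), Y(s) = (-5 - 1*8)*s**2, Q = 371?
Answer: -39523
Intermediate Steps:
Y(s) = -13*s**2 (Y(s) = (-5 - 8)*s**2 = -13*s**2)
f = 0 (f = -13*0**2 = -13*0 = 0)
l = -122 (l = 0 - (79 - 1*(-43)) = 0 - (79 + 43) = 0 - 1*122 = 0 - 122 = -122)
Q + 327*l = 371 + 327*(-122) = 371 - 39894 = -39523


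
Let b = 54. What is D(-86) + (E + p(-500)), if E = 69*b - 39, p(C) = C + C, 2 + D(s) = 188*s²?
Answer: 1393133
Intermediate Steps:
D(s) = -2 + 188*s²
p(C) = 2*C
E = 3687 (E = 69*54 - 39 = 3726 - 39 = 3687)
D(-86) + (E + p(-500)) = (-2 + 188*(-86)²) + (3687 + 2*(-500)) = (-2 + 188*7396) + (3687 - 1000) = (-2 + 1390448) + 2687 = 1390446 + 2687 = 1393133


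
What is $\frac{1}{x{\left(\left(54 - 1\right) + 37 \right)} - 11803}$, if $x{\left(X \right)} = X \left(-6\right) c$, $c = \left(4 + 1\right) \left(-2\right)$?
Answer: $- \frac{1}{6403} \approx -0.00015618$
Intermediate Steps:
$c = -10$ ($c = 5 \left(-2\right) = -10$)
$x{\left(X \right)} = 60 X$ ($x{\left(X \right)} = X \left(-6\right) \left(-10\right) = - 6 X \left(-10\right) = 60 X$)
$\frac{1}{x{\left(\left(54 - 1\right) + 37 \right)} - 11803} = \frac{1}{60 \left(\left(54 - 1\right) + 37\right) - 11803} = \frac{1}{60 \left(53 + 37\right) - 11803} = \frac{1}{60 \cdot 90 - 11803} = \frac{1}{5400 - 11803} = \frac{1}{-6403} = - \frac{1}{6403}$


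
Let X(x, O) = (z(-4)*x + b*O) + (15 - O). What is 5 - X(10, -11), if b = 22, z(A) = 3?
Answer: 191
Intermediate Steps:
X(x, O) = 15 + 3*x + 21*O (X(x, O) = (3*x + 22*O) + (15 - O) = 15 + 3*x + 21*O)
5 - X(10, -11) = 5 - (15 + 3*10 + 21*(-11)) = 5 - (15 + 30 - 231) = 5 - 1*(-186) = 5 + 186 = 191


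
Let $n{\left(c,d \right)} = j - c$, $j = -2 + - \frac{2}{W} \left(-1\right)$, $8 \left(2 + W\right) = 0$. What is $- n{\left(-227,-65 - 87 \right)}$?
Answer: $-224$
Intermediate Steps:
$W = -2$ ($W = -2 + \frac{1}{8} \cdot 0 = -2 + 0 = -2$)
$j = -3$ ($j = -2 + - \frac{2}{-2} \left(-1\right) = -2 + \left(-2\right) \left(- \frac{1}{2}\right) \left(-1\right) = -2 + 1 \left(-1\right) = -2 - 1 = -3$)
$n{\left(c,d \right)} = -3 - c$
$- n{\left(-227,-65 - 87 \right)} = - (-3 - -227) = - (-3 + 227) = \left(-1\right) 224 = -224$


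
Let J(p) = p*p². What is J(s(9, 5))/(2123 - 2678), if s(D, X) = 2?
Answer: -8/555 ≈ -0.014414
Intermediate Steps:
J(p) = p³
J(s(9, 5))/(2123 - 2678) = 2³/(2123 - 2678) = 8/(-555) = 8*(-1/555) = -8/555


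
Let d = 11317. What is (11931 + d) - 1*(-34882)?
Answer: 58130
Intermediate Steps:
(11931 + d) - 1*(-34882) = (11931 + 11317) - 1*(-34882) = 23248 + 34882 = 58130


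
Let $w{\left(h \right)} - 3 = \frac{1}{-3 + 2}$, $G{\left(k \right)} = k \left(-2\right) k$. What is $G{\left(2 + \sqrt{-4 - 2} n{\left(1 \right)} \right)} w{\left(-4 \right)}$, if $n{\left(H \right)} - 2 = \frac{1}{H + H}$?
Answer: $134 - 40 i \sqrt{6} \approx 134.0 - 97.98 i$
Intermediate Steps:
$n{\left(H \right)} = 2 + \frac{1}{2 H}$ ($n{\left(H \right)} = 2 + \frac{1}{H + H} = 2 + \frac{1}{2 H}$)
$G{\left(k \right)} = - 2 k^{2}$ ($G{\left(k \right)} = - 2 k k = - 2 k^{2}$)
$w{\left(h \right)} = 2$ ($w{\left(h \right)} = 3 + \frac{1}{-3 + 2} = 3 + \frac{1}{-1} = 3 - 1 = 2$)
$G{\left(2 + \sqrt{-4 - 2} n{\left(1 \right)} \right)} w{\left(-4 \right)} = - 2 \left(2 + \sqrt{-4 - 2} \left(2 + \frac{1}{2 \cdot 1}\right)\right)^{2} \cdot 2 = - 2 \left(2 + \sqrt{-6} \left(2 + \frac{1}{2} \cdot 1\right)\right)^{2} \cdot 2 = - 2 \left(2 + i \sqrt{6} \left(2 + \frac{1}{2}\right)\right)^{2} \cdot 2 = - 2 \left(2 + i \sqrt{6} \cdot \frac{5}{2}\right)^{2} \cdot 2 = - 2 \left(2 + \frac{5 i \sqrt{6}}{2}\right)^{2} \cdot 2 = - 4 \left(2 + \frac{5 i \sqrt{6}}{2}\right)^{2}$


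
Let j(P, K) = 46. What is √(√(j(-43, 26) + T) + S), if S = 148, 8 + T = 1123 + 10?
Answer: √(148 + √1171) ≈ 13.499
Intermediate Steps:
T = 1125 (T = -8 + (1123 + 10) = -8 + 1133 = 1125)
√(√(j(-43, 26) + T) + S) = √(√(46 + 1125) + 148) = √(√1171 + 148) = √(148 + √1171)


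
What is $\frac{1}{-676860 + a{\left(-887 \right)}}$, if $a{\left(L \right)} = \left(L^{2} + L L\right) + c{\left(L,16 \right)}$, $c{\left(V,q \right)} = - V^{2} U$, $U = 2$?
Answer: $- \frac{1}{676860} \approx -1.4774 \cdot 10^{-6}$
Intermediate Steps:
$c{\left(V,q \right)} = - 2 V^{2}$ ($c{\left(V,q \right)} = - V^{2} \cdot 2 = - 2 V^{2}$)
$a{\left(L \right)} = 0$ ($a{\left(L \right)} = \left(L^{2} + L L\right) - 2 L^{2} = \left(L^{2} + L^{2}\right) - 2 L^{2} = 2 L^{2} - 2 L^{2} = 0$)
$\frac{1}{-676860 + a{\left(-887 \right)}} = \frac{1}{-676860 + 0} = \frac{1}{-676860} = - \frac{1}{676860}$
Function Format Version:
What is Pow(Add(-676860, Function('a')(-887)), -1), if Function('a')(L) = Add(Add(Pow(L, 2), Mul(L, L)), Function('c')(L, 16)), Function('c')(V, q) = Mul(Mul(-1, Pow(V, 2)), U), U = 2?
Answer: Rational(-1, 676860) ≈ -1.4774e-6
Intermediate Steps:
Function('c')(V, q) = Mul(-2, Pow(V, 2)) (Function('c')(V, q) = Mul(Mul(-1, Pow(V, 2)), 2) = Mul(-2, Pow(V, 2)))
Function('a')(L) = 0 (Function('a')(L) = Add(Add(Pow(L, 2), Mul(L, L)), Mul(-2, Pow(L, 2))) = Add(Add(Pow(L, 2), Pow(L, 2)), Mul(-2, Pow(L, 2))) = Add(Mul(2, Pow(L, 2)), Mul(-2, Pow(L, 2))) = 0)
Pow(Add(-676860, Function('a')(-887)), -1) = Pow(Add(-676860, 0), -1) = Pow(-676860, -1) = Rational(-1, 676860)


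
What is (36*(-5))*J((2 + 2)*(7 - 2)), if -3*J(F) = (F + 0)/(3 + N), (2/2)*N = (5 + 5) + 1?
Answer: 600/7 ≈ 85.714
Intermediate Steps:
N = 11 (N = (5 + 5) + 1 = 10 + 1 = 11)
J(F) = -F/42 (J(F) = -(F + 0)/(3*(3 + 11)) = -F/(3*14) = -F/42)
(36*(-5))*J((2 + 2)*(7 - 2)) = (36*(-5))*(-(2 + 2)*(7 - 2)/42) = -(-30)*4*5/7 = -(-30)*20/7 = -180*(-10/21) = 600/7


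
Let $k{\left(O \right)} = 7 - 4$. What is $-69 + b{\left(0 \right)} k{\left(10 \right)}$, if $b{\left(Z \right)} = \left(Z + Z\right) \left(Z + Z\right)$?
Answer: $-69$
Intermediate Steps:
$b{\left(Z \right)} = 4 Z^{2}$ ($b{\left(Z \right)} = 2 Z 2 Z = 4 Z^{2}$)
$k{\left(O \right)} = 3$
$-69 + b{\left(0 \right)} k{\left(10 \right)} = -69 + 4 \cdot 0^{2} \cdot 3 = -69 + 4 \cdot 0 \cdot 3 = -69 + 0 \cdot 3 = -69 + 0 = -69$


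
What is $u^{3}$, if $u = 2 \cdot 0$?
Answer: $0$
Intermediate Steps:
$u = 0$
$u^{3} = 0^{3} = 0$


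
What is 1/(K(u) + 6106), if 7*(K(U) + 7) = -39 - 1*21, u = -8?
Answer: 7/42633 ≈ 0.00016419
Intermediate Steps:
K(U) = -109/7 (K(U) = -7 + (-39 - 1*21)/7 = -7 + (-39 - 21)/7 = -7 + (1/7)*(-60) = -7 - 60/7 = -109/7)
1/(K(u) + 6106) = 1/(-109/7 + 6106) = 1/(42633/7) = 7/42633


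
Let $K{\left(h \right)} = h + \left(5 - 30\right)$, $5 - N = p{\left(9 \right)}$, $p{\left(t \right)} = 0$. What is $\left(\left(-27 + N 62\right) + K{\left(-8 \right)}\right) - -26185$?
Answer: $26435$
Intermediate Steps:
$N = 5$ ($N = 5 - 0 = 5 + 0 = 5$)
$K{\left(h \right)} = -25 + h$ ($K{\left(h \right)} = h + \left(5 - 30\right) = h - 25 = -25 + h$)
$\left(\left(-27 + N 62\right) + K{\left(-8 \right)}\right) - -26185 = \left(\left(-27 + 5 \cdot 62\right) - 33\right) - -26185 = \left(\left(-27 + 310\right) - 33\right) + 26185 = \left(283 - 33\right) + 26185 = 250 + 26185 = 26435$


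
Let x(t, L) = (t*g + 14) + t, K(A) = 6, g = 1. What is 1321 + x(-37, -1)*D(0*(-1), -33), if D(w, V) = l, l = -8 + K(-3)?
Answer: 1441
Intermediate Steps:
x(t, L) = 14 + 2*t (x(t, L) = (t*1 + 14) + t = (t + 14) + t = (14 + t) + t = 14 + 2*t)
l = -2 (l = -8 + 6 = -2)
D(w, V) = -2
1321 + x(-37, -1)*D(0*(-1), -33) = 1321 + (14 + 2*(-37))*(-2) = 1321 + (14 - 74)*(-2) = 1321 - 60*(-2) = 1321 + 120 = 1441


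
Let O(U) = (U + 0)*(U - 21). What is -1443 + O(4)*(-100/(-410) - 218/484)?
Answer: -7089057/4961 ≈ -1429.0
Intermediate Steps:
O(U) = U*(-21 + U)
-1443 + O(4)*(-100/(-410) - 218/484) = -1443 + (4*(-21 + 4))*(-100/(-410) - 218/484) = -1443 + (4*(-17))*(-100*(-1/410) - 218*1/484) = -1443 - 68*(10/41 - 109/242) = -1443 - 68*(-2049/9922) = -1443 + 69666/4961 = -7089057/4961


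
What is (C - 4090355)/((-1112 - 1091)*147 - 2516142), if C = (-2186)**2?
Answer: -688241/2839983 ≈ -0.24234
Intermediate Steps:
C = 4778596
(C - 4090355)/((-1112 - 1091)*147 - 2516142) = (4778596 - 4090355)/((-1112 - 1091)*147 - 2516142) = 688241/(-2203*147 - 2516142) = 688241/(-323841 - 2516142) = 688241/(-2839983) = 688241*(-1/2839983) = -688241/2839983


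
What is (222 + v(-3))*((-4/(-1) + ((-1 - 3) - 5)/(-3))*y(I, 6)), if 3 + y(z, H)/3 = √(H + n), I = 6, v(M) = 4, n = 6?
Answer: -14238 + 9492*√3 ≈ 2202.6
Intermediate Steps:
y(z, H) = -9 + 3*√(6 + H) (y(z, H) = -9 + 3*√(H + 6) = -9 + 3*√(6 + H))
(222 + v(-3))*((-4/(-1) + ((-1 - 3) - 5)/(-3))*y(I, 6)) = (222 + 4)*((-4/(-1) + ((-1 - 3) - 5)/(-3))*(-9 + 3*√(6 + 6))) = 226*((-4*(-1) + (-4 - 5)*(-⅓))*(-9 + 3*√12)) = 226*((4 - 9*(-⅓))*(-9 + 3*(2*√3))) = 226*((4 + 3)*(-9 + 6*√3)) = 226*(7*(-9 + 6*√3)) = 226*(-63 + 42*√3) = -14238 + 9492*√3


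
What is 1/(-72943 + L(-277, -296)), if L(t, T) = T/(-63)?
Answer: -63/4595113 ≈ -1.3710e-5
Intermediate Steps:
L(t, T) = -T/63 (L(t, T) = T*(-1/63) = -T/63)
1/(-72943 + L(-277, -296)) = 1/(-72943 - 1/63*(-296)) = 1/(-72943 + 296/63) = 1/(-4595113/63) = -63/4595113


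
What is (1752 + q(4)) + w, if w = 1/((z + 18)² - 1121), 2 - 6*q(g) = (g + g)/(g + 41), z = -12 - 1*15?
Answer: 49204661/28080 ≈ 1752.3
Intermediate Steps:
z = -27 (z = -12 - 15 = -27)
q(g) = ⅓ - g/(3*(41 + g)) (q(g) = ⅓ - (g + g)/(6*(g + 41)) = ⅓ - 2*g/(6*(41 + g)) = ⅓ - g/(3*(41 + g)))
w = -1/1040 (w = 1/((-27 + 18)² - 1121) = 1/((-9)² - 1121) = 1/(81 - 1121) = 1/(-1040) = -1/1040 ≈ -0.00096154)
(1752 + q(4)) + w = (1752 + 41/(3*(41 + 4))) - 1/1040 = (1752 + (41/3)/45) - 1/1040 = (1752 + (41/3)*(1/45)) - 1/1040 = (1752 + 41/135) - 1/1040 = 236561/135 - 1/1040 = 49204661/28080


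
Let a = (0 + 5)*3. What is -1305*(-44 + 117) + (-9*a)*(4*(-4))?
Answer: -93105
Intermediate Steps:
a = 15 (a = 5*3 = 15)
-1305*(-44 + 117) + (-9*a)*(4*(-4)) = -1305*(-44 + 117) + (-9*15)*(4*(-4)) = -1305*73 - 135*(-16) = -95265 + 2160 = -93105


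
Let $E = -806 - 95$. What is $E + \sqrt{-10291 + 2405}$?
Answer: $-901 + i \sqrt{7886} \approx -901.0 + 88.803 i$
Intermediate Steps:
$E = -901$ ($E = -806 - 95 = -901$)
$E + \sqrt{-10291 + 2405} = -901 + \sqrt{-10291 + 2405} = -901 + \sqrt{-7886} = -901 + i \sqrt{7886}$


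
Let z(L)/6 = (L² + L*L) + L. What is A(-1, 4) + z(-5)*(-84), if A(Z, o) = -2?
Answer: -22682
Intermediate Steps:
z(L) = 6*L + 12*L² (z(L) = 6*((L² + L*L) + L) = 6*((L² + L²) + L) = 6*(2*L² + L) = 6*(L + 2*L²) = 6*L + 12*L²)
A(-1, 4) + z(-5)*(-84) = -2 + (6*(-5)*(1 + 2*(-5)))*(-84) = -2 + (6*(-5)*(1 - 10))*(-84) = -2 + (6*(-5)*(-9))*(-84) = -2 + 270*(-84) = -2 - 22680 = -22682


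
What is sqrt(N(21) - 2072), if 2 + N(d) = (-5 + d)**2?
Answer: 3*I*sqrt(202) ≈ 42.638*I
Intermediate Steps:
N(d) = -2 + (-5 + d)**2
sqrt(N(21) - 2072) = sqrt((-2 + (-5 + 21)**2) - 2072) = sqrt((-2 + 16**2) - 2072) = sqrt((-2 + 256) - 2072) = sqrt(254 - 2072) = sqrt(-1818) = 3*I*sqrt(202)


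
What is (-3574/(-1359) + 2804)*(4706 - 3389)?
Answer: 1674438190/453 ≈ 3.6963e+6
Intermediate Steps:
(-3574/(-1359) + 2804)*(4706 - 3389) = (-3574*(-1/1359) + 2804)*1317 = (3574/1359 + 2804)*1317 = (3814210/1359)*1317 = 1674438190/453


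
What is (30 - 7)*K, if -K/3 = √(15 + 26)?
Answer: -69*√41 ≈ -441.82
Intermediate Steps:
K = -3*√41 (K = -3*√(15 + 26) = -3*√41 ≈ -19.209)
(30 - 7)*K = (30 - 7)*(-3*√41) = 23*(-3*√41) = -69*√41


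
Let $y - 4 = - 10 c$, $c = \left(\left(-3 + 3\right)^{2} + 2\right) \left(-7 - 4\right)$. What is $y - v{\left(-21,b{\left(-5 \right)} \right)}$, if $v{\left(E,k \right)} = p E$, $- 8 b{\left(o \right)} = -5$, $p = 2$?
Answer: $266$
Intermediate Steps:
$b{\left(o \right)} = \frac{5}{8}$ ($b{\left(o \right)} = \left(- \frac{1}{8}\right) \left(-5\right) = \frac{5}{8}$)
$c = -22$ ($c = \left(0^{2} + 2\right) \left(-11\right) = \left(0 + 2\right) \left(-11\right) = 2 \left(-11\right) = -22$)
$v{\left(E,k \right)} = 2 E$
$y = 224$ ($y = 4 - -220 = 4 + 220 = 224$)
$y - v{\left(-21,b{\left(-5 \right)} \right)} = 224 - 2 \left(-21\right) = 224 - -42 = 224 + 42 = 266$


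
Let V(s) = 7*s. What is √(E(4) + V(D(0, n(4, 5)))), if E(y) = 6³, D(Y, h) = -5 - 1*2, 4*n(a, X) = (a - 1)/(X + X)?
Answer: √167 ≈ 12.923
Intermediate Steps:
n(a, X) = (-1 + a)/(8*X) (n(a, X) = ((a - 1)/(X + X))/4 = ((-1 + a)/((2*X)))/4 = ((-1 + a)*(1/(2*X)))/4 = ((-1 + a)/(2*X))/4 = (-1 + a)/(8*X))
D(Y, h) = -7 (D(Y, h) = -5 - 2 = -7)
E(y) = 216
√(E(4) + V(D(0, n(4, 5)))) = √(216 + 7*(-7)) = √(216 - 49) = √167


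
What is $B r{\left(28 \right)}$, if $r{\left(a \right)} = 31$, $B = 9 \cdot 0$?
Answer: $0$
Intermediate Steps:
$B = 0$
$B r{\left(28 \right)} = 0 \cdot 31 = 0$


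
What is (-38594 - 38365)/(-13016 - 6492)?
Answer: 76959/19508 ≈ 3.9450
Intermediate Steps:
(-38594 - 38365)/(-13016 - 6492) = -76959/(-19508) = -76959*(-1/19508) = 76959/19508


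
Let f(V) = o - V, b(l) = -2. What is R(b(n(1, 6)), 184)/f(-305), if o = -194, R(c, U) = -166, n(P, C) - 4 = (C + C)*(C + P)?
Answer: -166/111 ≈ -1.4955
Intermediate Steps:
n(P, C) = 4 + 2*C*(C + P) (n(P, C) = 4 + (C + C)*(C + P) = 4 + (2*C)*(C + P) = 4 + 2*C*(C + P))
f(V) = -194 - V
R(b(n(1, 6)), 184)/f(-305) = -166/(-194 - 1*(-305)) = -166/(-194 + 305) = -166/111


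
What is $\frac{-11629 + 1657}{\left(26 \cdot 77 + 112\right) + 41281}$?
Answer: $- \frac{3324}{14465} \approx -0.2298$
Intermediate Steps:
$\frac{-11629 + 1657}{\left(26 \cdot 77 + 112\right) + 41281} = - \frac{9972}{\left(2002 + 112\right) + 41281} = - \frac{9972}{2114 + 41281} = - \frac{9972}{43395} = \left(-9972\right) \frac{1}{43395} = - \frac{3324}{14465}$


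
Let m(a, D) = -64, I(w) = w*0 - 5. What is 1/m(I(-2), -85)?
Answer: -1/64 ≈ -0.015625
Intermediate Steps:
I(w) = -5 (I(w) = 0 - 5 = -5)
1/m(I(-2), -85) = 1/(-64) = -1/64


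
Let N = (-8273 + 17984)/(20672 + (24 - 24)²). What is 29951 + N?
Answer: 619156783/20672 ≈ 29951.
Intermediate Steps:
N = 9711/20672 (N = 9711/(20672 + 0²) = 9711/(20672 + 0) = 9711/20672 ≈ 0.46977)
29951 + N = 29951 + 9711/20672 = 619156783/20672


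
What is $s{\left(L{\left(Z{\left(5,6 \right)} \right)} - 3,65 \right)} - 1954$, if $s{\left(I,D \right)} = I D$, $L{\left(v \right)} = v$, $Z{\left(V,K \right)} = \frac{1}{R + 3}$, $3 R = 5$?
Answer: $- \frac{29891}{14} \approx -2135.1$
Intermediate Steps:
$R = \frac{5}{3}$ ($R = \frac{1}{3} \cdot 5 = \frac{5}{3} \approx 1.6667$)
$Z{\left(V,K \right)} = \frac{3}{14}$ ($Z{\left(V,K \right)} = \frac{1}{\frac{5}{3} + 3} = \frac{1}{\frac{14}{3}} = \frac{3}{14}$)
$s{\left(I,D \right)} = D I$
$s{\left(L{\left(Z{\left(5,6 \right)} \right)} - 3,65 \right)} - 1954 = 65 \left(\frac{3}{14} - 3\right) - 1954 = 65 \left(- \frac{39}{14}\right) - 1954 = - \frac{2535}{14} - 1954 = - \frac{29891}{14}$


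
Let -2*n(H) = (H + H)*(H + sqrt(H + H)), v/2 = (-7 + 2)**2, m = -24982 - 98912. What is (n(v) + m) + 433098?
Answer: 306204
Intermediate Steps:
m = -123894
v = 50 (v = 2*(-7 + 2)**2 = 2*(-5)**2 = 2*25 = 50)
n(H) = -H*(H + sqrt(2)*sqrt(H)) (n(H) = -(H + H)*(H + sqrt(H + H))/2 = -2*H*(H + sqrt(2*H))/2 = -2*H*(H + sqrt(2)*sqrt(H))/2 = -H*(H + sqrt(2)*sqrt(H)))
(n(v) + m) + 433098 = ((-1*50**2 - sqrt(2)*50**(3/2)) - 123894) + 433098 = ((-1*2500 - sqrt(2)*250*sqrt(2)) - 123894) + 433098 = ((-2500 - 500) - 123894) + 433098 = (-3000 - 123894) + 433098 = -126894 + 433098 = 306204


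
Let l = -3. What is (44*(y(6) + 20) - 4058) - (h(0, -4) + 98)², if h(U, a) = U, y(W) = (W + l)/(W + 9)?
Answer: -63866/5 ≈ -12773.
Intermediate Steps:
y(W) = (-3 + W)/(9 + W) (y(W) = (W - 3)/(W + 9) = (-3 + W)/(9 + W))
(44*(y(6) + 20) - 4058) - (h(0, -4) + 98)² = (44*((-3 + 6)/(9 + 6) + 20) - 4058) - (0 + 98)² = (44*(3/15 + 20) - 4058) - 1*98² = (44*((1/15)*3 + 20) - 4058) - 1*9604 = (44*(⅕ + 20) - 4058) - 9604 = (44*(101/5) - 4058) - 9604 = (4444/5 - 4058) - 9604 = -15846/5 - 9604 = -63866/5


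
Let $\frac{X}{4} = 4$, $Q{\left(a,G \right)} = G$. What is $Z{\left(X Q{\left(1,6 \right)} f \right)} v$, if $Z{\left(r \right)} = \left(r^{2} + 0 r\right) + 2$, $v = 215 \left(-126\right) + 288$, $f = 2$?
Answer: $-988082532$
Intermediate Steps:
$X = 16$ ($X = 4 \cdot 4 = 16$)
$v = -26802$ ($v = -27090 + 288 = -26802$)
$Z{\left(r \right)} = 2 + r^{2}$ ($Z{\left(r \right)} = \left(r^{2} + 0\right) + 2 = r^{2} + 2 = 2 + r^{2}$)
$Z{\left(X Q{\left(1,6 \right)} f \right)} v = \left(2 + \left(16 \cdot 6 \cdot 2\right)^{2}\right) \left(-26802\right) = \left(2 + \left(96 \cdot 2\right)^{2}\right) \left(-26802\right) = \left(2 + 192^{2}\right) \left(-26802\right) = \left(2 + 36864\right) \left(-26802\right) = 36866 \left(-26802\right) = -988082532$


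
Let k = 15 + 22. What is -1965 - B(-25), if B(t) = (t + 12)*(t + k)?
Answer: -1809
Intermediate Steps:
k = 37
B(t) = (12 + t)*(37 + t) (B(t) = (t + 12)*(t + 37) = (12 + t)*(37 + t))
-1965 - B(-25) = -1965 - (444 + (-25)² + 49*(-25)) = -1965 - (444 + 625 - 1225) = -1965 - 1*(-156) = -1965 + 156 = -1809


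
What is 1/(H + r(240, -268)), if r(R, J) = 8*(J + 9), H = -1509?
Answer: -1/3581 ≈ -0.00027925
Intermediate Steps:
r(R, J) = 72 + 8*J (r(R, J) = 8*(9 + J) = 72 + 8*J)
1/(H + r(240, -268)) = 1/(-1509 + (72 + 8*(-268))) = 1/(-1509 + (72 - 2144)) = 1/(-1509 - 2072) = 1/(-3581) = -1/3581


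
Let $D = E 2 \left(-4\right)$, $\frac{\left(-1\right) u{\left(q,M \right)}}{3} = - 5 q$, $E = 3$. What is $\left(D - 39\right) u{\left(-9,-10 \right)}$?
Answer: $8505$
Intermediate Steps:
$u{\left(q,M \right)} = 15 q$ ($u{\left(q,M \right)} = - 3 \left(- 5 q\right) = 15 q$)
$D = -24$ ($D = 3 \cdot 2 \left(-4\right) = 6 \left(-4\right) = -24$)
$\left(D - 39\right) u{\left(-9,-10 \right)} = \left(-24 - 39\right) 15 \left(-9\right) = \left(-63\right) \left(-135\right) = 8505$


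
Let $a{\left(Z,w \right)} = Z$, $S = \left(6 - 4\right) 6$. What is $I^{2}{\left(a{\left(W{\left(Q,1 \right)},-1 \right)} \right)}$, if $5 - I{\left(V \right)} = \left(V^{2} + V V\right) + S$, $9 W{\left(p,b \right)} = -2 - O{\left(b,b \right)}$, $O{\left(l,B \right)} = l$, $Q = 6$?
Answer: $\frac{4225}{81} \approx 52.161$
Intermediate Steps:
$W{\left(p,b \right)} = - \frac{2}{9} - \frac{b}{9}$ ($W{\left(p,b \right)} = \frac{-2 - b}{9} = - \frac{2}{9} - \frac{b}{9}$)
$S = 12$ ($S = 2 \cdot 6 = 12$)
$I{\left(V \right)} = -7 - 2 V^{2}$ ($I{\left(V \right)} = 5 - \left(\left(V^{2} + V V\right) + 12\right) = 5 - \left(\left(V^{2} + V^{2}\right) + 12\right) = 5 - \left(2 V^{2} + 12\right) = 5 - \left(12 + 2 V^{2}\right) = -7 - 2 V^{2}$)
$I^{2}{\left(a{\left(W{\left(Q,1 \right)},-1 \right)} \right)} = \left(-7 - 2 \left(- \frac{2}{9} - \frac{1}{9}\right)^{2}\right)^{2} = \left(-7 - 2 \left(- \frac{1}{3}\right)^{2}\right)^{2} = \left(-7 - \frac{2}{9}\right)^{2} = \left(- \frac{65}{9}\right)^{2} = \frac{4225}{81}$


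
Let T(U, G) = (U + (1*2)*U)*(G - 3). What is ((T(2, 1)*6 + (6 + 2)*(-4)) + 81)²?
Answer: 529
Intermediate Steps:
T(U, G) = 3*U*(-3 + G) (T(U, G) = (U + 2*U)*(-3 + G) = (3*U)*(-3 + G) = 3*U*(-3 + G))
((T(2, 1)*6 + (6 + 2)*(-4)) + 81)² = (((3*2*(-3 + 1))*6 + (6 + 2)*(-4)) + 81)² = (((3*2*(-2))*6 + 8*(-4)) + 81)² = ((-12*6 - 32) + 81)² = ((-72 - 32) + 81)² = (-104 + 81)² = (-23)² = 529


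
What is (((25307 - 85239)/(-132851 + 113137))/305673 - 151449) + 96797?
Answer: -164667501296206/3013018761 ≈ -54652.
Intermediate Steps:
(((25307 - 85239)/(-132851 + 113137))/305673 - 151449) + 96797 = (-59932/(-19714)*(1/305673) - 151449) + 96797 = (-59932*(-1/19714)*(1/305673) - 151449) + 96797 = ((29966/9857)*(1/305673) - 151449) + 96797 = (29966/3013018761 - 151449) + 96797 = -456318678304723/3013018761 + 96797 = -164667501296206/3013018761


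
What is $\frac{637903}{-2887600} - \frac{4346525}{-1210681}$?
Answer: $\frac{11778728548057}{3495962455600} \approx 3.3692$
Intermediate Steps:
$\frac{637903}{-2887600} - \frac{4346525}{-1210681} = 637903 \left(- \frac{1}{2887600}\right) - - \frac{4346525}{1210681} = - \frac{637903}{2887600} + \frac{4346525}{1210681} = \frac{11778728548057}{3495962455600}$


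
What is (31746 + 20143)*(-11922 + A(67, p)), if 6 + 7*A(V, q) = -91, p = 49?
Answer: -4335377839/7 ≈ -6.1934e+8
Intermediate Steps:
A(V, q) = -97/7 (A(V, q) = -6/7 + (1/7)*(-91) = -6/7 - 13 = -97/7)
(31746 + 20143)*(-11922 + A(67, p)) = (31746 + 20143)*(-11922 - 97/7) = 51889*(-83551/7) = -4335377839/7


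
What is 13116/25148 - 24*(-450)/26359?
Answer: 154330761/165719033 ≈ 0.93128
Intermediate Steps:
13116/25148 - 24*(-450)/26359 = 13116*(1/25148) + 10800*(1/26359) = 3279/6287 + 10800/26359 = 154330761/165719033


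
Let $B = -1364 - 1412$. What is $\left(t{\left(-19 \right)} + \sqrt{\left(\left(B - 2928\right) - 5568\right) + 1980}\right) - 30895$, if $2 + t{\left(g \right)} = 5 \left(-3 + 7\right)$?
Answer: $-30877 + 2 i \sqrt{2323} \approx -30877.0 + 96.395 i$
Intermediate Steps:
$B = -2776$ ($B = -1364 - 1412 = -2776$)
$t{\left(g \right)} = 18$ ($t{\left(g \right)} = -2 + 5 \left(-3 + 7\right) = -2 + 5 \cdot 4 = -2 + 20 = 18$)
$\left(t{\left(-19 \right)} + \sqrt{\left(\left(B - 2928\right) - 5568\right) + 1980}\right) - 30895 = \left(18 + \sqrt{\left(\left(-2776 - 2928\right) - 5568\right) + 1980}\right) - 30895 = \left(18 + \sqrt{\left(-5704 - 5568\right) + 1980}\right) - 30895 = \left(18 + \sqrt{-11272 + 1980}\right) - 30895 = \left(18 + \sqrt{-9292}\right) - 30895 = \left(18 + 2 i \sqrt{2323}\right) - 30895 = -30877 + 2 i \sqrt{2323}$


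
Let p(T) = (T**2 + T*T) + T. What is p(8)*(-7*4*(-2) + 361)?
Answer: 56712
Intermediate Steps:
p(T) = T + 2*T**2 (p(T) = (T**2 + T**2) + T = 2*T**2 + T = T + 2*T**2)
p(8)*(-7*4*(-2) + 361) = (8*(1 + 2*8))*(-7*4*(-2) + 361) = (8*(1 + 16))*(-28*(-2) + 361) = (8*17)*(56 + 361) = 136*417 = 56712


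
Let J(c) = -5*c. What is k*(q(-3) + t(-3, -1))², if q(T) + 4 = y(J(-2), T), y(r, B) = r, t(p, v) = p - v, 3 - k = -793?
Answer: 12736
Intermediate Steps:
k = 796 (k = 3 - 1*(-793) = 3 + 793 = 796)
q(T) = 6 (q(T) = -4 - 5*(-2) = -4 + 10 = 6)
k*(q(-3) + t(-3, -1))² = 796*(6 + (-3 - 1*(-1)))² = 796*(6 + (-3 + 1))² = 796*(6 - 2)² = 796*4² = 796*16 = 12736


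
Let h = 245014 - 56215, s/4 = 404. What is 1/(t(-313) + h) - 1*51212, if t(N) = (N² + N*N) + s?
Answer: -19785909835/386353 ≈ -51212.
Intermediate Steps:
s = 1616 (s = 4*404 = 1616)
t(N) = 1616 + 2*N² (t(N) = (N² + N*N) + 1616 = (N² + N²) + 1616 = 2*N² + 1616 = 1616 + 2*N²)
h = 188799
1/(t(-313) + h) - 1*51212 = 1/((1616 + 2*(-313)²) + 188799) - 1*51212 = 1/((1616 + 2*97969) + 188799) - 51212 = 1/((1616 + 195938) + 188799) - 51212 = 1/(197554 + 188799) - 51212 = 1/386353 - 51212 = -19785909835/386353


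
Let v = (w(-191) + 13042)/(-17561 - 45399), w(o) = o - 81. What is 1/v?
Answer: -6296/1277 ≈ -4.9303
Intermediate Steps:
w(o) = -81 + o
v = -1277/6296 (v = ((-81 - 191) + 13042)/(-17561 - 45399) = (-272 + 13042)/(-62960) = 12770*(-1/62960) = -1277/6296 ≈ -0.20283)
1/v = 1/(-1277/6296) = -6296/1277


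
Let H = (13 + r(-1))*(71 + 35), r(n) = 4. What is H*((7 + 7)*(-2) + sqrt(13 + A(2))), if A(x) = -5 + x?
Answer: -50456 + 1802*sqrt(10) ≈ -44758.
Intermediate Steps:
H = 1802 (H = (13 + 4)*(71 + 35) = 17*106 = 1802)
H*((7 + 7)*(-2) + sqrt(13 + A(2))) = 1802*((7 + 7)*(-2) + sqrt(13 + (-5 + 2))) = 1802*(14*(-2) + sqrt(13 - 3)) = 1802*(-28 + sqrt(10)) = -50456 + 1802*sqrt(10)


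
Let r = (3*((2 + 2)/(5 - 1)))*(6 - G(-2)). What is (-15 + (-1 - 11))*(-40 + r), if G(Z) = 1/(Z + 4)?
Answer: 1269/2 ≈ 634.50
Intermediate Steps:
G(Z) = 1/(4 + Z)
r = 33/2 (r = (3*((2 + 2)/(5 - 1)))*(6 - 1/(4 - 2)) = (3*(4/4))*(6 - 1/2) = (3*(4*(1/4)))*(6 - 1*1/2) = (3*1)*(6 - 1/2) = 3*(11/2) = 33/2 ≈ 16.500)
(-15 + (-1 - 11))*(-40 + r) = (-15 + (-1 - 11))*(-40 + 33/2) = (-15 - 12)*(-47/2) = -27*(-47/2) = 1269/2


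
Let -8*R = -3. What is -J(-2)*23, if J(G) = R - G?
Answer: -437/8 ≈ -54.625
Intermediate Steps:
R = 3/8 (R = -1/8*(-3) = 3/8 ≈ 0.37500)
J(G) = 3/8 - G
-J(-2)*23 = -(3/8 - 1*(-2))*23 = -(3/8 + 2)*23 = -1*19/8*23 = -19/8*23 = -437/8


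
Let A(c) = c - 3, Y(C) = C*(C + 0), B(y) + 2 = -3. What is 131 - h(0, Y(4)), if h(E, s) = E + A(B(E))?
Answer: 139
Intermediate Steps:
B(y) = -5 (B(y) = -2 - 3 = -5)
Y(C) = C**2 (Y(C) = C*C = C**2)
A(c) = -3 + c
h(E, s) = -8 + E (h(E, s) = E + (-3 - 5) = E - 8 = -8 + E)
131 - h(0, Y(4)) = 131 - (-8 + 0) = 131 - 1*(-8) = 131 + 8 = 139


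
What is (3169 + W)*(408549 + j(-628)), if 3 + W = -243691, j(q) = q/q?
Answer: -98266488750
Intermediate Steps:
j(q) = 1
W = -243694 (W = -3 - 243691 = -243694)
(3169 + W)*(408549 + j(-628)) = (3169 - 243694)*(408549 + 1) = -240525*408550 = -98266488750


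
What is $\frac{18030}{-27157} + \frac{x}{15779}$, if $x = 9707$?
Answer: $- \frac{20882371}{428510303} \approx -0.048732$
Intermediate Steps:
$\frac{18030}{-27157} + \frac{x}{15779} = \frac{18030}{-27157} + \frac{9707}{15779} = 18030 \left(- \frac{1}{27157}\right) + 9707 \cdot \frac{1}{15779} = - \frac{18030}{27157} + \frac{9707}{15779} = - \frac{20882371}{428510303}$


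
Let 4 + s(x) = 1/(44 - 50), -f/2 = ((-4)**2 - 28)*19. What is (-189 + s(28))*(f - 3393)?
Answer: 1134661/2 ≈ 5.6733e+5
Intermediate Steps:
f = 456 (f = -2*((-4)**2 - 28)*19 = -2*(16 - 28)*19 = -(-24)*19 = -2*(-228) = 456)
s(x) = -25/6 (s(x) = -4 + 1/(44 - 50) = -4 + 1/(-6) = -4 - 1/6 = -25/6)
(-189 + s(28))*(f - 3393) = (-189 - 25/6)*(456 - 3393) = -1159/6*(-2937) = 1134661/2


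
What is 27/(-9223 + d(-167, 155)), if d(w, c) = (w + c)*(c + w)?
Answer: -27/9079 ≈ -0.0029739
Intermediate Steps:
d(w, c) = (c + w)**2 (d(w, c) = (c + w)*(c + w) = (c + w)**2)
27/(-9223 + d(-167, 155)) = 27/(-9223 + (155 - 167)**2) = 27/(-9223 + (-12)**2) = 27/(-9223 + 144) = 27/(-9079) = 27*(-1/9079) = -27/9079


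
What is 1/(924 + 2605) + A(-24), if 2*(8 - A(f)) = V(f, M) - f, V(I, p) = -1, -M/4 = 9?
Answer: -24701/7058 ≈ -3.4997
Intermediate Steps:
M = -36 (M = -4*9 = -36)
A(f) = 17/2 + f/2 (A(f) = 8 - (-1 - f)/2 = 8 + (1/2 + f/2) = 17/2 + f/2)
1/(924 + 2605) + A(-24) = 1/(924 + 2605) + (17/2 + (1/2)*(-24)) = 1/3529 + (17/2 - 12) = 1/3529 - 7/2 = -24701/7058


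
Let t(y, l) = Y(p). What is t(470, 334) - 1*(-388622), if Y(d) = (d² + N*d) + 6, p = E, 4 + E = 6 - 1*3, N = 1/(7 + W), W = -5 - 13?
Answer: 4274920/11 ≈ 3.8863e+5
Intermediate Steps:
W = -18
N = -1/11 (N = 1/(7 - 18) = 1/(-11) = -1/11 ≈ -0.090909)
E = -1 (E = -4 + (6 - 1*3) = -4 + (6 - 3) = -4 + 3 = -1)
p = -1
Y(d) = 6 + d² - d/11 (Y(d) = (d² - d/11) + 6 = 6 + d² - d/11)
t(y, l) = 78/11 (t(y, l) = 6 + (-1)² - 1/11*(-1) = 6 + 1 + 1/11 = 78/11)
t(470, 334) - 1*(-388622) = 78/11 - 1*(-388622) = 78/11 + 388622 = 4274920/11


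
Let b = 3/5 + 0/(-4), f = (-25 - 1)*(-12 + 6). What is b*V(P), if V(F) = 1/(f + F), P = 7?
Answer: 3/815 ≈ 0.0036810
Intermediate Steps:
f = 156 (f = -26*(-6) = 156)
V(F) = 1/(156 + F)
b = ⅗ (b = 3*(⅕) + 0*(-¼) = ⅗ + 0 = ⅗ ≈ 0.60000)
b*V(P) = 3/(5*(156 + 7)) = (⅗)/163 = (⅗)*(1/163) = 3/815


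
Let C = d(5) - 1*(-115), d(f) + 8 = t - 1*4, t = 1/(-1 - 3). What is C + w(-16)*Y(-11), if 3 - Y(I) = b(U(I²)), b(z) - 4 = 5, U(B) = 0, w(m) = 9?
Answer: 195/4 ≈ 48.750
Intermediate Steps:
t = -¼ (t = 1/(-4) = -¼ ≈ -0.25000)
d(f) = -49/4 (d(f) = -8 + (-¼ - 1*4) = -8 + (-¼ - 4) = -8 - 17/4 = -49/4)
C = 411/4 (C = -49/4 - 1*(-115) = -49/4 + 115 = 411/4 ≈ 102.75)
b(z) = 9 (b(z) = 4 + 5 = 9)
Y(I) = -6 (Y(I) = 3 - 1*9 = 3 - 9 = -6)
C + w(-16)*Y(-11) = 411/4 + 9*(-6) = 411/4 - 54 = 195/4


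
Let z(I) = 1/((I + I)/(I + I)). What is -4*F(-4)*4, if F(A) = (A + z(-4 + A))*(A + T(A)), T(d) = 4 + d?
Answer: -192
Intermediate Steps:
z(I) = 1 (z(I) = 1/((2*I)/((2*I))) = 1/((2*I)*(1/(2*I))) = 1/1 = 1)
F(A) = (1 + A)*(4 + 2*A) (F(A) = (A + 1)*(A + (4 + A)) = (1 + A)*(4 + 2*A))
-4*F(-4)*4 = -4*(4 + 2*(-4)**2 + 6*(-4))*4 = -4*(4 + 2*16 - 24)*4 = -4*(4 + 32 - 24)*4 = -4*12*4 = -48*4 = -192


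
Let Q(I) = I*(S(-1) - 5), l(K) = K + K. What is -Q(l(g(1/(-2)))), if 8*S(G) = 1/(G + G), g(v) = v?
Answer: -81/16 ≈ -5.0625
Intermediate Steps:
l(K) = 2*K
S(G) = 1/(16*G) (S(G) = 1/(8*(G + G)) = 1/(8*((2*G))) = (1/(2*G))/8 = 1/(16*G))
Q(I) = -81*I/16 (Q(I) = I*((1/16)/(-1) - 5) = I*((1/16)*(-1) - 5) = I*(-1/16 - 5) = I*(-81/16) = -81*I/16)
-Q(l(g(1/(-2)))) = -(-81)*2*(1/(-2))/16 = -(-81)*2*(1*(-½))/16 = -(-81)*2*(-½)/16 = -(-81)*(-1)/16 = -1*81/16 = -81/16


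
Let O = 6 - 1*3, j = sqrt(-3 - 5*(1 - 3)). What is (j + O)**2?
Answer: (3 + sqrt(7))**2 ≈ 31.875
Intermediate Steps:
j = sqrt(7) (j = sqrt(-3 - 5*(-2)) = sqrt(-3 + 10) = sqrt(7) ≈ 2.6458)
O = 3 (O = 6 - 3 = 3)
(j + O)**2 = (sqrt(7) + 3)**2 = (3 + sqrt(7))**2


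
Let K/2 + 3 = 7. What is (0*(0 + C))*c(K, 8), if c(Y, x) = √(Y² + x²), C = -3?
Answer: 0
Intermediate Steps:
K = 8 (K = -6 + 2*7 = -6 + 14 = 8)
(0*(0 + C))*c(K, 8) = (0*(0 - 3))*√(8² + 8²) = (0*(-3))*√(64 + 64) = 0*√128 = 0*(8*√2) = 0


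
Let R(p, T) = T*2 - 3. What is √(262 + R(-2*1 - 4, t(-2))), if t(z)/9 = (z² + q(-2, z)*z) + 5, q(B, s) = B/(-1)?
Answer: √349 ≈ 18.682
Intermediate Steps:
q(B, s) = -B (q(B, s) = B*(-1) = -B)
t(z) = 45 + 9*z² + 18*z (t(z) = 9*((z² + (-1*(-2))*z) + 5) = 9*((z² + 2*z) + 5) = 9*(5 + z² + 2*z) = 45 + 9*z² + 18*z)
R(p, T) = -3 + 2*T (R(p, T) = 2*T - 3 = -3 + 2*T)
√(262 + R(-2*1 - 4, t(-2))) = √(262 + (-3 + 2*(45 + 9*(-2)² + 18*(-2)))) = √(262 + (-3 + 2*(45 + 9*4 - 36))) = √(262 + (-3 + 2*(45 + 36 - 36))) = √(262 + (-3 + 2*45)) = √(262 + (-3 + 90)) = √(262 + 87) = √349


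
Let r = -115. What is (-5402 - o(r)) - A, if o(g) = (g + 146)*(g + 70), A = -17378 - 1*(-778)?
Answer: 12593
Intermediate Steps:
A = -16600 (A = -17378 + 778 = -16600)
o(g) = (70 + g)*(146 + g) (o(g) = (146 + g)*(70 + g) = (70 + g)*(146 + g))
(-5402 - o(r)) - A = (-5402 - (10220 + (-115)**2 + 216*(-115))) - 1*(-16600) = (-5402 - (10220 + 13225 - 24840)) + 16600 = (-5402 - 1*(-1395)) + 16600 = (-5402 + 1395) + 16600 = -4007 + 16600 = 12593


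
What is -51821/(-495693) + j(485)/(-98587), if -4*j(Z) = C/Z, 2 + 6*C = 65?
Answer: 1802041171483/17237388806280 ≈ 0.10454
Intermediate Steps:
C = 21/2 (C = -⅓ + (⅙)*65 = -⅓ + 65/6 = 21/2 ≈ 10.500)
j(Z) = -21/(8*Z)
-51821/(-495693) + j(485)/(-98587) = -51821/(-495693) - 21/8/485/(-98587) = -51821*(-1/495693) - 21/8*1/485*(-1/98587) = 4711/45063 - 21/3880*(-1/98587) = 4711/45063 + 21/382517560 = 1802041171483/17237388806280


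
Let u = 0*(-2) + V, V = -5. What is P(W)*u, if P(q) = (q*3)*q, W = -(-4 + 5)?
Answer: -15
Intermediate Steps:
W = -1 (W = -1*1 = -1)
P(q) = 3*q² (P(q) = (3*q)*q = 3*q²)
u = -5 (u = 0*(-2) - 5 = 0 - 5 = -5)
P(W)*u = (3*(-1)²)*(-5) = (3*1)*(-5) = 3*(-5) = -15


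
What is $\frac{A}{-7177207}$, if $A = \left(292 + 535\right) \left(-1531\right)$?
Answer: $\frac{1266137}{7177207} \approx 0.17641$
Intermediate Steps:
$A = -1266137$ ($A = 827 \left(-1531\right) = -1266137$)
$\frac{A}{-7177207} = - \frac{1266137}{-7177207} = \left(-1266137\right) \left(- \frac{1}{7177207}\right) = \frac{1266137}{7177207}$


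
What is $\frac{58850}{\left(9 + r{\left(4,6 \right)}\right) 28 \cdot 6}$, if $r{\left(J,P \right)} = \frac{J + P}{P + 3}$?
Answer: $\frac{88275}{2548} \approx 34.645$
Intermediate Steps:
$r{\left(J,P \right)} = \frac{J + P}{3 + P}$
$\frac{58850}{\left(9 + r{\left(4,6 \right)}\right) 28 \cdot 6} = \frac{58850}{\left(9 + \frac{4 + 6}{3 + 6}\right) 28 \cdot 6} = \frac{58850}{\left(9 + \frac{1}{9} \cdot 10\right) 28 \cdot 6} = \frac{58850}{\left(9 + \frac{10}{9}\right) 28 \cdot 6} = \frac{58850}{\frac{91}{9} \cdot 28 \cdot 6} = \frac{58850}{\frac{2548}{9} \cdot 6} = \frac{58850}{\frac{5096}{3}} = 58850 \cdot \frac{3}{5096} = \frac{88275}{2548}$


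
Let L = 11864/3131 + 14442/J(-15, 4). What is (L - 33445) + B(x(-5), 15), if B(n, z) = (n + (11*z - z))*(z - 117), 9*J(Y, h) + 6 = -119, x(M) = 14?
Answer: -20041935993/391375 ≈ -51209.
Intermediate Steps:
J(Y, h) = -125/9 (J(Y, h) = -2/3 + (1/9)*(-119) = -2/3 - 119/9 = -125/9)
B(n, z) = (-117 + z)*(n + 10*z) (B(n, z) = (n + 10*z)*(-117 + z) = (-117 + z)*(n + 10*z))
L = -405478118/391375 (L = 11864/3131 + 14442/(-125/9) = 11864*(1/3131) + 14442*(-9/125) = 11864/3131 - 129978/125 = -405478118/391375 ≈ -1036.0)
(L - 33445) + B(x(-5), 15) = (-405478118/391375 - 33445) + (-1170*15 - 117*14 + 10*15**2 + 14*15) = -13495014993/391375 + (-17550 - 1638 + 10*225 + 210) = -13495014993/391375 + (-17550 - 1638 + 2250 + 210) = -13495014993/391375 - 16728 = -20041935993/391375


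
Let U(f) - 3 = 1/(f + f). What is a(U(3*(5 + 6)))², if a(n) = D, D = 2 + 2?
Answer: 16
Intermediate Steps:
U(f) = 3 + 1/(2*f) (U(f) = 3 + 1/(f + f) = 3 + 1/(2*f))
D = 4
a(n) = 4
a(U(3*(5 + 6)))² = 4² = 16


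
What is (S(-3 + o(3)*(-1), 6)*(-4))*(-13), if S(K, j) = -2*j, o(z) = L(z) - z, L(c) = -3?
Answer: -624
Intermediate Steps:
o(z) = -3 - z
(S(-3 + o(3)*(-1), 6)*(-4))*(-13) = (-2*6*(-4))*(-13) = -12*(-4)*(-13) = 48*(-13) = -624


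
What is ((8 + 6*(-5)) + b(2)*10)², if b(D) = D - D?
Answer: 484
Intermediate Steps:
b(D) = 0
((8 + 6*(-5)) + b(2)*10)² = ((8 + 6*(-5)) + 0*10)² = ((8 - 30) + 0)² = (-22 + 0)² = (-22)² = 484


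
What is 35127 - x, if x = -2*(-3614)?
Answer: 27899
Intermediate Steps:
x = 7228
35127 - x = 35127 - 1*7228 = 35127 - 7228 = 27899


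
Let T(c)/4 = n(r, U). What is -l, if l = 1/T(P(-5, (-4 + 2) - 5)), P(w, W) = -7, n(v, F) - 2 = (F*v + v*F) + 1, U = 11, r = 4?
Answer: -1/364 ≈ -0.0027473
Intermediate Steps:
n(v, F) = 3 + 2*F*v (n(v, F) = 2 + ((F*v + v*F) + 1) = 2 + ((F*v + F*v) + 1) = 2 + (2*F*v + 1) = 2 + (1 + 2*F*v) = 3 + 2*F*v)
T(c) = 364 (T(c) = 4*(3 + 2*11*4) = 4*(3 + 88) = 4*91 = 364)
l = 1/364 ≈ 0.0027473
-l = -1*1/364 = -1/364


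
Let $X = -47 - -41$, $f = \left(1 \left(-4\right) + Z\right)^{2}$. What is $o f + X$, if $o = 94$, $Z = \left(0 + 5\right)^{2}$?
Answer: $41448$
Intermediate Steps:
$Z = 25$ ($Z = 5^{2} = 25$)
$f = 441$ ($f = \left(1 \left(-4\right) + 25\right)^{2} = \left(-4 + 25\right)^{2} = 21^{2} = 441$)
$X = -6$ ($X = -47 + 41 = -6$)
$o f + X = 94 \cdot 441 - 6 = 41454 - 6 = 41448$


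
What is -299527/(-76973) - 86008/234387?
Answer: 63584941165/18041470551 ≈ 3.5244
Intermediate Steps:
-299527/(-76973) - 86008/234387 = -299527*(-1/76973) - 86008*1/234387 = 299527/76973 - 86008/234387 = 63584941165/18041470551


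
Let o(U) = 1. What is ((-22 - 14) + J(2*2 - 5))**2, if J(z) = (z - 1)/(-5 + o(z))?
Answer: 5041/4 ≈ 1260.3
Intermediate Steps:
J(z) = 1/4 - z/4 (J(z) = (z - 1)/(-5 + 1) = (-1 + z)/(-4) = (-1 + z)*(-1/4) = 1/4 - z/4)
((-22 - 14) + J(2*2 - 5))**2 = ((-22 - 14) + (1/4 - (2*2 - 5)/4))**2 = (-36 + (1/4 - (4 - 5)/4))**2 = (-36 + (1/4 - 1/4*(-1)))**2 = (-36 + (1/4 + 1/4))**2 = (-36 + 1/2)**2 = (-71/2)**2 = 5041/4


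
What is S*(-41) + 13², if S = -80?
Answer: 3449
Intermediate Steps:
S*(-41) + 13² = -80*(-41) + 13² = 3280 + 169 = 3449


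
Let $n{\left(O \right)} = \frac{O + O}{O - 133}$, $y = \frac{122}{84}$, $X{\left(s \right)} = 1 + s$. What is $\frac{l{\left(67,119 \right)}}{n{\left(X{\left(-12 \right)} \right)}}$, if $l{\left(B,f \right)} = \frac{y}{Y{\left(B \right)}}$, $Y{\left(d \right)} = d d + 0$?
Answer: $\frac{732}{345653} \approx 0.0021177$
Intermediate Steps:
$Y{\left(d \right)} = d^{2}$ ($Y{\left(d \right)} = d^{2} + 0 = d^{2}$)
$y = \frac{61}{42}$ ($y = 122 \cdot \frac{1}{84} = \frac{61}{42} \approx 1.4524$)
$l{\left(B,f \right)} = \frac{61}{42 B^{2}}$
$n{\left(O \right)} = \frac{2 O}{-133 + O}$
$\frac{l{\left(67,119 \right)}}{n{\left(X{\left(-12 \right)} \right)}} = \frac{\frac{61}{42} \cdot \frac{1}{4489}}{2 \left(1 - 12\right) \frac{1}{-133 + \left(1 - 12\right)}} = \frac{\frac{61}{42} \cdot \frac{1}{4489}}{2 \left(-11\right) \frac{1}{-133 - 11}} = \frac{61}{188538 \cdot 2 \left(-11\right) \frac{1}{-144}} = \frac{61}{188538 \cdot 2 \left(-11\right) \left(- \frac{1}{144}\right)} = \frac{61}{188538 \cdot \frac{11}{72}} = \frac{61}{188538} \cdot \frac{72}{11} = \frac{732}{345653}$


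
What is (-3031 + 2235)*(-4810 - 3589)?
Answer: 6685604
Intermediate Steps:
(-3031 + 2235)*(-4810 - 3589) = -796*(-8399) = 6685604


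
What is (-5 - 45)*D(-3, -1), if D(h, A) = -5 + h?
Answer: 400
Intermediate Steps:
(-5 - 45)*D(-3, -1) = (-5 - 45)*(-5 - 3) = -50*(-8) = 400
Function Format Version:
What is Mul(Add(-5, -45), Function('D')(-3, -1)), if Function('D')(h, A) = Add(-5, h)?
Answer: 400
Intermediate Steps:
Mul(Add(-5, -45), Function('D')(-3, -1)) = Mul(Add(-5, -45), Add(-5, -3)) = Mul(-50, -8) = 400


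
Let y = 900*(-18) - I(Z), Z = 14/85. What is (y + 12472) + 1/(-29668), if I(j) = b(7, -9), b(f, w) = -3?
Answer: -110513301/29668 ≈ -3725.0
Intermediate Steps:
Z = 14/85 (Z = 14*(1/85) = 14/85 ≈ 0.16471)
I(j) = -3
y = -16197 (y = 900*(-18) - 1*(-3) = -16200 + 3 = -16197)
(y + 12472) + 1/(-29668) = (-16197 + 12472) + 1/(-29668) = -3725 - 1/29668 = -110513301/29668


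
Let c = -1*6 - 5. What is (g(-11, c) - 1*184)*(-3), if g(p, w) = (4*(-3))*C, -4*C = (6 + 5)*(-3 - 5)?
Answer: 1344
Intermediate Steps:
C = 22 (C = -(6 + 5)*(-3 - 5)/4 = -11*(-8)/4 = -1/4*(-88) = 22)
c = -11 (c = -6 - 5 = -11)
g(p, w) = -264 (g(p, w) = (4*(-3))*22 = -12*22 = -264)
(g(-11, c) - 1*184)*(-3) = (-264 - 1*184)*(-3) = (-264 - 184)*(-3) = -448*(-3) = 1344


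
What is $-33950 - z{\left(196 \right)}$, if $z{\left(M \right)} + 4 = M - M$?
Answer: $-33946$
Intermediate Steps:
$z{\left(M \right)} = -4$ ($z{\left(M \right)} = -4 + \left(M - M\right) = -4 + 0 = -4$)
$-33950 - z{\left(196 \right)} = -33950 - -4 = -33950 + 4 = -33946$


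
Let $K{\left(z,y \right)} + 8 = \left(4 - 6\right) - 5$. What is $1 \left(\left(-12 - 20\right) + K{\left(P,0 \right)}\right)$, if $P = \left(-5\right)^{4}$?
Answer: $-47$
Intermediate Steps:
$P = 625$
$K{\left(z,y \right)} = -15$ ($K{\left(z,y \right)} = -8 + \left(\left(4 - 6\right) - 5\right) = -8 - 7 = -15$)
$1 \left(\left(-12 - 20\right) + K{\left(P,0 \right)}\right) = 1 \left(\left(-12 - 20\right) - 15\right) = 1 \left(-32 - 15\right) = 1 \left(-47\right) = -47$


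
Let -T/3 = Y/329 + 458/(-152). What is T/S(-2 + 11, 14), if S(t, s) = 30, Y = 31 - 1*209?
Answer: 88869/250040 ≈ 0.35542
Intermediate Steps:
Y = -178 (Y = 31 - 209 = -178)
T = 266607/25004 (T = -3*(-178/329 + 458/(-152)) = -3*(-178*1/329 + 458*(-1/152)) = -3*(-178/329 - 229/76) = -3*(-88869/25004) = 266607/25004 ≈ 10.663)
T/S(-2 + 11, 14) = (266607/25004)/30 = (266607/25004)*(1/30) = 88869/250040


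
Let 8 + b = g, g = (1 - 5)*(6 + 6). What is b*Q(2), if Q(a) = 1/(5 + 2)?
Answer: -8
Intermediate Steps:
Q(a) = 1/7
g = -48 (g = -4*12 = -48)
b = -56 (b = -8 - 48 = -56)
b*Q(2) = -56*1/7 = -8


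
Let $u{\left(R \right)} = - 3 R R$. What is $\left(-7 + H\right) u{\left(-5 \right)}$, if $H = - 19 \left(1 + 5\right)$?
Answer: $9075$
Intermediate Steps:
$H = -114$ ($H = \left(-19\right) 6 = -114$)
$u{\left(R \right)} = - 3 R^{2}$
$\left(-7 + H\right) u{\left(-5 \right)} = \left(-7 - 114\right) \left(- 3 \left(-5\right)^{2}\right) = - 121 \left(\left(-3\right) 25\right) = \left(-121\right) \left(-75\right) = 9075$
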